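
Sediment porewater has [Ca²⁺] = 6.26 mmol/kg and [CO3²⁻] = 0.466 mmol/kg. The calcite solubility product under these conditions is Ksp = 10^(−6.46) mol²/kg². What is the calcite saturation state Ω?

Ksp = 10^(−6.46) = 3.467×10^-7
Ω = [Ca²⁺][CO3²⁻]/Ksp = (6.26×10^-3)(0.466×10^-3) / 3.467×10^-7 = 8.41

Ω = 8.41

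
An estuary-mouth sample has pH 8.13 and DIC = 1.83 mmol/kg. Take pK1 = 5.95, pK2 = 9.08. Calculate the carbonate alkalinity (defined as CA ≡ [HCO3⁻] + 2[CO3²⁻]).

CA = 2.00 mmol/kg

CA = [HCO3⁻] + 2[CO3²⁻] = (α₁ + 2α₂)·DIC
At pH 8.13: [H⁺]/K1 = 10^-2.18 = 0.0066069, K2/[H⁺] = 10^-0.95 = 0.11220
α₁ = 1/(1 + 0.0066069 + 0.11220) = 1/1.1188 = 0.8938; α₂ = α₁·K2/[H⁺] = 0.1003
α₁ + 2α₂ = 1.0944
CA = 1.0944 × 1.83 = 2.00 mmol/kg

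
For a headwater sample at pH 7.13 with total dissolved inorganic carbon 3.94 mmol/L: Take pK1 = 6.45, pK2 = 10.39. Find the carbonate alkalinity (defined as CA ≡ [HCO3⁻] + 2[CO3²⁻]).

CA = [HCO3⁻] + 2[CO3²⁻] = (α₁ + 2α₂)·DIC
At pH 7.13: [H⁺]/K1 = 10^-0.68 = 0.20893, K2/[H⁺] = 10^-3.26 = 0.00054954
α₁ = 1/(1 + 0.20893 + 0.00054954) = 1/1.2095 = 0.8268; α₂ = α₁·K2/[H⁺] = 0.0004544
α₁ + 2α₂ = 0.8277
CA = 0.8277 × 3.94 = 3.26 mmol/L

CA = 3.26 mmol/L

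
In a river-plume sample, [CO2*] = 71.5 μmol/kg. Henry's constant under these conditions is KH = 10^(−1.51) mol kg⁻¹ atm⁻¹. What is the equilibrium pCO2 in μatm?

KH = 10^(−1.51) = 3.090×10^-2 mol kg⁻¹ atm⁻¹
pCO2 = [CO2*]/KH = 71.5×10^-6 / 3.090×10^-2 = 2.31×10^-3 atm = 2310 μatm

pCO2 = 2310 μatm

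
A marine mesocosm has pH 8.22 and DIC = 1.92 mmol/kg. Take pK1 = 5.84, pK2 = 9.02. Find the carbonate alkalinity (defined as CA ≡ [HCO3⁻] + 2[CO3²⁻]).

CA = [HCO3⁻] + 2[CO3²⁻] = (α₁ + 2α₂)·DIC
At pH 8.22: [H⁺]/K1 = 10^-2.38 = 0.0041687, K2/[H⁺] = 10^-0.80 = 0.15849
α₁ = 1/(1 + 0.0041687 + 0.15849) = 1/1.1627 = 0.8601; α₂ = α₁·K2/[H⁺] = 0.1363
α₁ + 2α₂ = 1.1327
CA = 1.1327 × 1.92 = 2.17 mmol/kg

CA = 2.17 mmol/kg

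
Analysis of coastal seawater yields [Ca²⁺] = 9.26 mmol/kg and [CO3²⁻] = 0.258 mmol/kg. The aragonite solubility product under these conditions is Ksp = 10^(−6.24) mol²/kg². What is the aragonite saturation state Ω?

Ksp = 10^(−6.24) = 5.754×10^-7
Ω = [Ca²⁺][CO3²⁻]/Ksp = (9.26×10^-3)(0.258×10^-3) / 5.754×10^-7 = 4.15

Ω = 4.15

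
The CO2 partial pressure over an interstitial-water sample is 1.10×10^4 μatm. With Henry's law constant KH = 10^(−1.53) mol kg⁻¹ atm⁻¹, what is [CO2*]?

KH = 10^(−1.53) = 2.951×10^-2 mol kg⁻¹ atm⁻¹
[CO2*] = KH · pCO2 = 2.951×10^-2 × 1.10×10^4×10^-6 atm = 3.25×10^-4 mol/kg

[CO2*] = 325 μmol/kg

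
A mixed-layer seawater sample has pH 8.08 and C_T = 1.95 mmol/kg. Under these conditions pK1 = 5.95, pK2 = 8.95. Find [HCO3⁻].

[HCO3⁻] = 1.71 mmol/kg

α₁ = 1 / (1 + [H⁺]/K1 + K2/[H⁺]) = 1 / (1 + 10^-2.13 + 10^-0.87)
   = 1 / (1 + 0.0074131 + 0.13490) = 1/1.1423 = 0.8754
[HCO3⁻] = α₁ × DIC = 0.8754 × 1.95 = 1.71 mmol/kg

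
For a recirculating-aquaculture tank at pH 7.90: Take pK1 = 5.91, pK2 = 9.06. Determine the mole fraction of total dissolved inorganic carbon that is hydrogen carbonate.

α₁ = 0.926

α₁ = 1 / (1 + [H⁺]/K1 + K2/[H⁺]) = 1 / (1 + 10^-1.99 + 10^-1.16)
   = 1 / (1 + 0.010233 + 0.069183) = 1/1.0794 = 0.9264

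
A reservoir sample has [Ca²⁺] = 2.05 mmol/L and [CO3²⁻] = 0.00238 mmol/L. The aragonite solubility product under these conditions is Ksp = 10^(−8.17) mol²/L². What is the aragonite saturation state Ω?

Ω = 0.722

Ksp = 10^(−8.17) = 6.761×10^-9
Ω = [Ca²⁺][CO3²⁻]/Ksp = (2.05×10^-3)(0.00238×10^-3) / 6.761×10^-9 = 0.722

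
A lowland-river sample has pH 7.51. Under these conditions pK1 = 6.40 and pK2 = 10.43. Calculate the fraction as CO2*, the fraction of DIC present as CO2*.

α₀ = 1 / (1 + K1/[H⁺] + K1K2/[H⁺]²) = 1 / (1 + 10^+1.11 + 10^-1.81)
   = 1 / (1 + 12.882 + 0.015488) = 1/13.898 = 0.07195

α₀ = 0.0720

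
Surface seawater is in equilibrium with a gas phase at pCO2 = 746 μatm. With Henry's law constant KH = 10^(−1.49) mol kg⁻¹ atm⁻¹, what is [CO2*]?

KH = 10^(−1.49) = 3.236×10^-2 mol kg⁻¹ atm⁻¹
[CO2*] = KH · pCO2 = 3.236×10^-2 × 746×10^-6 atm = 2.41×10^-5 mol/kg

[CO2*] = 24.1 μmol/kg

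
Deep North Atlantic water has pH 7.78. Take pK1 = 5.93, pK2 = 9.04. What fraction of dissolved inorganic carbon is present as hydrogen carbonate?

α₁ = 0.935

α₁ = 1 / (1 + [H⁺]/K1 + K2/[H⁺]) = 1 / (1 + 10^-1.85 + 10^-1.26)
   = 1 / (1 + 0.014125 + 0.054954) = 1/1.0691 = 0.9354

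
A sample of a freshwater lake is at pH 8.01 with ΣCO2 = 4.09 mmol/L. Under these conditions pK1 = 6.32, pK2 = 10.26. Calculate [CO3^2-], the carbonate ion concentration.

[CO3²⁻] = 0.0224 mmol/L

α₂ = 1 / (1 + [H⁺]/K2 + [H⁺]²/(K1K2)) = 1 / (1 + 10^+2.25 + 10^+0.56)
   = 1 / (1 + 177.83 + 3.6308) = 1/182.46 = 0.005481
[CO3²⁻] = α₂ × DIC = 0.005481 × 4.09 = 0.0224 mmol/L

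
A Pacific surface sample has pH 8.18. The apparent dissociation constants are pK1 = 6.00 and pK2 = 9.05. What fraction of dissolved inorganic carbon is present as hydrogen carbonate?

α₁ = 1 / (1 + [H⁺]/K1 + K2/[H⁺]) = 1 / (1 + 10^-2.18 + 10^-0.87)
   = 1 / (1 + 0.0066069 + 0.13490) = 1/1.1415 = 0.8760

α₁ = 0.876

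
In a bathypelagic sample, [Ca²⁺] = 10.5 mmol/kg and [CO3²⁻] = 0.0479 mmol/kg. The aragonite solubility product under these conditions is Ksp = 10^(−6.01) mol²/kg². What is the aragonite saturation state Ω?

Ksp = 10^(−6.01) = 9.772×10^-7
Ω = [Ca²⁺][CO3²⁻]/Ksp = (10.5×10^-3)(0.0479×10^-3) / 9.772×10^-7 = 0.515

Ω = 0.515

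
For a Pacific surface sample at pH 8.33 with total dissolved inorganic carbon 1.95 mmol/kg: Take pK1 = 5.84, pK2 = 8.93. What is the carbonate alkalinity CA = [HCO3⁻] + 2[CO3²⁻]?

CA = [HCO3⁻] + 2[CO3²⁻] = (α₁ + 2α₂)·DIC
At pH 8.33: [H⁺]/K1 = 10^-2.49 = 0.0032359, K2/[H⁺] = 10^-0.60 = 0.25119
α₁ = 1/(1 + 0.0032359 + 0.25119) = 1/1.2544 = 0.7972; α₂ = α₁·K2/[H⁺] = 0.2002
α₁ + 2α₂ = 1.1977
CA = 1.1977 × 1.95 = 2.34 mmol/kg

CA = 2.34 mmol/kg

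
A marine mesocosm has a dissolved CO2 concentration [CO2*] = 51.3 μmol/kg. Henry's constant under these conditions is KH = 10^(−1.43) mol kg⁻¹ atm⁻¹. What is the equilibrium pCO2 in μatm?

pCO2 = 1380 μatm

KH = 10^(−1.43) = 3.715×10^-2 mol kg⁻¹ atm⁻¹
pCO2 = [CO2*]/KH = 51.3×10^-6 / 3.715×10^-2 = 1.38×10^-3 atm = 1380 μatm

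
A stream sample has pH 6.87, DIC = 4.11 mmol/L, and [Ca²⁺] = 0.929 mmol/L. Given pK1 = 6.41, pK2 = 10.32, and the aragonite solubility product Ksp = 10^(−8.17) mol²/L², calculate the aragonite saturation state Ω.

Ω = 0.149

α₂ = 1 / (1 + [H⁺]/K2 + [H⁺]²/(K1K2)) = 1 / (1 + 10^+3.45 + 10^+2.99)
   = 1 / (1 + 2818.4 + 977.24) = 1/3796.6 = 0.0002634
[CO3²⁻] = α₂ × DIC = 0.0002634 × 4.11 = 0.001083 mmol/L = 1.083 μmol/L
Ksp = 10^(−8.17) = 6.761×10^-9
Ω = [Ca²⁺][CO3²⁻]/Ksp = (0.929×10^-3)(1.083×10^-6) / 6.761×10^-9 = 0.149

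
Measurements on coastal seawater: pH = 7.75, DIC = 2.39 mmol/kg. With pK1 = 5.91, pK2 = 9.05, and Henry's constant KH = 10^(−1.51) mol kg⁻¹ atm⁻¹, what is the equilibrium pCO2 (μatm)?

α₀ = 1 / (1 + K1/[H⁺] + K1K2/[H⁺]²) = 1 / (1 + 10^+1.84 + 10^+0.54)
   = 1 / (1 + 69.183 + 3.4674) = 1/73.650 = 0.01358
[CO2*] = α₀ × DIC = 0.01358 × 2.39 = 0.03245 mmol/kg
pCO2 = [CO2*]/KH = 3.245×10^-5 / 3.090×10^-2 = 1050 μatm

pCO2 = 1050 μatm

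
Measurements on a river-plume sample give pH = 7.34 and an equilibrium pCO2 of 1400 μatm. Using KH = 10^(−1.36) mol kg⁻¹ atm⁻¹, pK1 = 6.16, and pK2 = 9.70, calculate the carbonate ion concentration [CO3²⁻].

[CO3²⁻] = 4.04 μmol/kg

[CO2*] = KH · pCO2 = 10^(−1.36) × 1400×10^-6 = 6.111×10^-5 mol/kg
α₀ = 1/(1 + K1/[H⁺] + K1K2/[H⁺]²) = 1/(1 + 10^+1.18 + 10^-1.18) = 0.06172
DIC = [CO2*]/α₀ = 6.111×10^-5 / 0.06172 = 0.9901 mmol/kg
[CO3²⁻] = α₂·DIC; α₂ = 0.004078, so [CO3²⁻] = 0.004078 × 0.9901 = 0.00404 mmol/kg = 4.04 μmol/kg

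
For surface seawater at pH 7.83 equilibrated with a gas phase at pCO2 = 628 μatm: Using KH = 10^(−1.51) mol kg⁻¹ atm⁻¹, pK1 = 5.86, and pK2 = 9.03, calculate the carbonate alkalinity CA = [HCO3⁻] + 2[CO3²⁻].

CA = 2.04 mmol/kg

[CO2*] = KH · pCO2 = 10^(−1.51) × 628×10^-6 = 1.941×10^-5 mol/kg
α₀ = 1/(1 + K1/[H⁺] + K1K2/[H⁺]²) = 1/(1 + 10^+1.97 + 10^+0.77) = 0.009979
DIC = [CO2*]/α₀ = 1.941×10^-5 / 0.009979 = 1.945 mmol/kg
CA = (α₁ + 2α₂)·DIC = (0.9313 + 2×0.05876) × 1.945 = 2.04 mmol/kg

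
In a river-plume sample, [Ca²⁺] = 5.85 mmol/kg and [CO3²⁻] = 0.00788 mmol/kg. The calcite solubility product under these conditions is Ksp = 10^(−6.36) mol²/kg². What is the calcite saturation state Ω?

Ω = 0.106

Ksp = 10^(−6.36) = 4.365×10^-7
Ω = [Ca²⁺][CO3²⁻]/Ksp = (5.85×10^-3)(0.00788×10^-3) / 4.365×10^-7 = 0.106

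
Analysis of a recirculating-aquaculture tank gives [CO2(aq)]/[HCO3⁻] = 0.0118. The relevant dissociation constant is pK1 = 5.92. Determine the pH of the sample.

From K1 = [H⁺][HCO3⁻]/[CO2(aq)]:  pH = pK1 − log₁₀([CO2(aq)]/[HCO3⁻])
log₁₀(0.0118) = -1.928
pH = 5.92 − (-1.928) = 7.85

pH = 7.85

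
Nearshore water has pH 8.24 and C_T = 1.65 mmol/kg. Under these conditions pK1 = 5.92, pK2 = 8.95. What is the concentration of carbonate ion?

[CO3²⁻] = 0.268 mmol/kg

α₂ = 1 / (1 + [H⁺]/K2 + [H⁺]²/(K1K2)) = 1 / (1 + 10^+0.71 + 10^-1.61)
   = 1 / (1 + 5.1286 + 0.024547) = 1/6.1532 = 0.1625
[CO3²⁻] = α₂ × DIC = 0.1625 × 1.65 = 0.268 mmol/kg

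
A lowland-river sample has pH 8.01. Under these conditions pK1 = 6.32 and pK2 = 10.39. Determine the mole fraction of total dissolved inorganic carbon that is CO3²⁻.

α₂ = 1 / (1 + [H⁺]/K2 + [H⁺]²/(K1K2)) = 1 / (1 + 10^+2.38 + 10^+0.69)
   = 1 / (1 + 239.88 + 4.8978) = 1/245.78 = 0.004069

α₂ = 0.00407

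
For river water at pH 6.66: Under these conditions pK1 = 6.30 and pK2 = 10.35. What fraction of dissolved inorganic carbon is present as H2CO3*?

α₀ = 0.304

α₀ = 1 / (1 + K1/[H⁺] + K1K2/[H⁺]²) = 1 / (1 + 10^+0.36 + 10^-3.33)
   = 1 / (1 + 2.2909 + 0.00046774) = 1/3.2913 = 0.3038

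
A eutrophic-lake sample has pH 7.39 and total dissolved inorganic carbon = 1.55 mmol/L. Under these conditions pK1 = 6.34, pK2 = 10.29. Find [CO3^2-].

[CO3²⁻] = 1.79 μmol/L

α₂ = 1 / (1 + [H⁺]/K2 + [H⁺]²/(K1K2)) = 1 / (1 + 10^+2.90 + 10^+1.85)
   = 1 / (1 + 794.33 + 70.795) = 1/866.12 = 0.001155
[CO3²⁻] = α₂ × DIC = 0.001155 × 1.55 = 0.00179 mmol/L = 1.79 μmol/L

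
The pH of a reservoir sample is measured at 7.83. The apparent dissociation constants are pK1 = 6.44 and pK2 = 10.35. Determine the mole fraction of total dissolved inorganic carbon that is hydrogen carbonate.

α₁ = 1 / (1 + [H⁺]/K1 + K2/[H⁺]) = 1 / (1 + 10^-1.39 + 10^-2.52)
   = 1 / (1 + 0.040738 + 0.0030200) = 1/1.0438 = 0.9581

α₁ = 0.958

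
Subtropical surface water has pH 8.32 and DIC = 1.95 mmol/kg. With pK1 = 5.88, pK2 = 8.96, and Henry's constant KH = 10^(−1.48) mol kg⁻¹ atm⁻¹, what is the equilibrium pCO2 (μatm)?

pCO2 = 173 μatm

α₀ = 1 / (1 + K1/[H⁺] + K1K2/[H⁺]²) = 1 / (1 + 10^+2.44 + 10^+1.80)
   = 1 / (1 + 275.42 + 63.096) = 1/339.52 = 0.002945
[CO2*] = α₀ × DIC = 0.002945 × 1.95 = 0.005743 mmol/kg = 5.743 μmol/kg
pCO2 = [CO2*]/KH = 5.743×10^-6 / 3.311×10^-2 = 173 μatm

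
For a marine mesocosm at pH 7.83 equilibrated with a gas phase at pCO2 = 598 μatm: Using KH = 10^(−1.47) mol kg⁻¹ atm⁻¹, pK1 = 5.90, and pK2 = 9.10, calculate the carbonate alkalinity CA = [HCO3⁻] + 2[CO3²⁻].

CA = 1.91 mmol/kg

[CO2*] = KH · pCO2 = 10^(−1.47) × 598×10^-6 = 2.026×10^-5 mol/kg
α₀ = 1/(1 + K1/[H⁺] + K1K2/[H⁺]²) = 1/(1 + 10^+1.93 + 10^+0.66) = 0.01103
DIC = [CO2*]/α₀ = 2.026×10^-5 / 0.01103 = 1.838 mmol/kg
CA = (α₁ + 2α₂)·DIC = (0.9386 + 2×0.05040) × 1.838 = 1.91 mmol/kg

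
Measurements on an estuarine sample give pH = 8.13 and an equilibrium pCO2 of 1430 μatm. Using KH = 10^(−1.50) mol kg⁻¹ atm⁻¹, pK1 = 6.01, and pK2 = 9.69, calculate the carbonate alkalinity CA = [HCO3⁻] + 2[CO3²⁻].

[CO2*] = KH · pCO2 = 10^(−1.50) × 1430×10^-6 = 4.522×10^-5 mol/kg
α₀ = 1/(1 + K1/[H⁺] + K1K2/[H⁺]²) = 1/(1 + 10^+2.12 + 10^+0.56) = 0.007328
DIC = [CO2*]/α₀ = 4.522×10^-5 / 0.007328 = 6.171 mmol/kg
CA = (α₁ + 2α₂)·DIC = (0.9661 + 2×0.02661) × 6.171 = 6.29 mmol/kg

CA = 6.29 mmol/kg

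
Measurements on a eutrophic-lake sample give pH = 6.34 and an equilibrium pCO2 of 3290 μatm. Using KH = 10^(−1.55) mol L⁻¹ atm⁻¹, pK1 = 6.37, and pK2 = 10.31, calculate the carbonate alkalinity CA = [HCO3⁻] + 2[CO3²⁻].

CA = 0.0866 mmol/L

[CO2*] = KH · pCO2 = 10^(−1.55) × 3290×10^-6 = 9.272×10^-5 mol/L
α₀ = 1/(1 + K1/[H⁺] + K1K2/[H⁺]²) = 1/(1 + 10^-0.03 + 10^-4.00) = 0.5172
DIC = [CO2*]/α₀ = 9.272×10^-5 / 0.5172 = 0.1793 mmol/L
CA = (α₁ + 2α₂)·DIC = (0.4827 + 2×5.172×10^-5) × 0.1793 = 0.0866 mmol/L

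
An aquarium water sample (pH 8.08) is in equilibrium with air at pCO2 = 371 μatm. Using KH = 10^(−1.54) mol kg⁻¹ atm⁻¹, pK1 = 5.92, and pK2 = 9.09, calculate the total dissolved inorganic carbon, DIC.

DIC = 1.71 mmol/kg

[CO2*] = KH · pCO2 = 10^(−1.54) × 371×10^-6 = 1.070×10^-5 mol/kg
α₀ = 1/(1 + K1/[H⁺] + K1K2/[H⁺]²) = 1/(1 + 10^+2.16 + 10^+1.15) = 0.006263
DIC = [CO2*]/α₀ = 1.070×10^-5 / 0.006263 = 1.71 mmol/kg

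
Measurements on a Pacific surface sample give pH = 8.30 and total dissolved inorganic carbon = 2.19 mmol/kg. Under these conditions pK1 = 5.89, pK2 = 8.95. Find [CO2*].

α₀ = 1 / (1 + K1/[H⁺] + K1K2/[H⁺]²) = 1 / (1 + 10^+2.41 + 10^+1.76)
   = 1 / (1 + 257.04 + 57.544) = 1/315.58 = 0.003169
[CO2*] = α₀ × DIC = 0.003169 × 2.19 = 0.00694 mmol/kg = 6.94 μmol/kg

[CO2*] = 6.94 μmol/kg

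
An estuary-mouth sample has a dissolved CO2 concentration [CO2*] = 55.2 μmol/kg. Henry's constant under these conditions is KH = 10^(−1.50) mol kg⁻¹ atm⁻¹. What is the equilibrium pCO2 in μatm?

pCO2 = 1750 μatm

KH = 10^(−1.50) = 3.162×10^-2 mol kg⁻¹ atm⁻¹
pCO2 = [CO2*]/KH = 55.2×10^-6 / 3.162×10^-2 = 1.75×10^-3 atm = 1750 μatm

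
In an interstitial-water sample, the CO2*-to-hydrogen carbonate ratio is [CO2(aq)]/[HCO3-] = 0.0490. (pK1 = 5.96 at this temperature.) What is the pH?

pH = 7.27

From K1 = [H⁺][HCO3-]/[CO2(aq)]:  pH = pK1 − log₁₀([CO2(aq)]/[HCO3-])
log₁₀(0.0490) = -1.310
pH = 5.96 − (-1.310) = 7.27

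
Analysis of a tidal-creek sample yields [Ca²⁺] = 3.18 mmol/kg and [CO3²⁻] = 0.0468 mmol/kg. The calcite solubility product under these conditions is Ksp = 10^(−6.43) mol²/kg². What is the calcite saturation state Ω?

Ω = 0.401

Ksp = 10^(−6.43) = 3.715×10^-7
Ω = [Ca²⁺][CO3²⁻]/Ksp = (3.18×10^-3)(0.0468×10^-3) / 3.715×10^-7 = 0.401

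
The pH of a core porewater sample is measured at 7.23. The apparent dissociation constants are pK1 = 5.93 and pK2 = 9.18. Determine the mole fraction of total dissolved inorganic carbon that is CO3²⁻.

α₂ = 1 / (1 + [H⁺]/K2 + [H⁺]²/(K1K2)) = 1 / (1 + 10^+1.95 + 10^+0.65)
   = 1 / (1 + 89.125 + 4.4668) = 1/94.592 = 0.01057

α₂ = 0.0106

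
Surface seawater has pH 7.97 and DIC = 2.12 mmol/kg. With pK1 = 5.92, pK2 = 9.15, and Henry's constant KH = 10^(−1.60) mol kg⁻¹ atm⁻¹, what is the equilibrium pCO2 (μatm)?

α₀ = 1 / (1 + K1/[H⁺] + K1K2/[H⁺]²) = 1 / (1 + 10^+2.05 + 10^+0.87)
   = 1 / (1 + 112.20 + 7.4131) = 1/120.61 = 0.008291
[CO2*] = α₀ × DIC = 0.008291 × 2.12 = 0.01758 mmol/kg = 17.58 μmol/kg
pCO2 = [CO2*]/KH = 1.758×10^-5 / 2.512×10^-2 = 700 μatm

pCO2 = 700 μatm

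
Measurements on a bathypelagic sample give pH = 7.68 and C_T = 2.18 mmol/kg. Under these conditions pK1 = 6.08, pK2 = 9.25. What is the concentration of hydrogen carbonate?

α₁ = 1 / (1 + [H⁺]/K1 + K2/[H⁺]) = 1 / (1 + 10^-1.60 + 10^-1.57)
   = 1 / (1 + 0.025119 + 0.026915) = 1/1.0520 = 0.9505
[HCO3⁻] = α₁ × DIC = 0.9505 × 2.18 = 2.07 mmol/kg

[HCO3⁻] = 2.07 mmol/kg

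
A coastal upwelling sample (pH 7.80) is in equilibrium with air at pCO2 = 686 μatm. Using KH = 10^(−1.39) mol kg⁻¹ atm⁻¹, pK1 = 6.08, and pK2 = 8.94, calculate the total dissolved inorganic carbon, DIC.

DIC = 1.60 mmol/kg

[CO2*] = KH · pCO2 = 10^(−1.39) × 686×10^-6 = 2.795×10^-5 mol/kg
α₀ = 1/(1 + K1/[H⁺] + K1K2/[H⁺]²) = 1/(1 + 10^+1.72 + 10^+0.58) = 0.01746
DIC = [CO2*]/α₀ = 2.795×10^-5 / 0.01746 = 1.60 mmol/kg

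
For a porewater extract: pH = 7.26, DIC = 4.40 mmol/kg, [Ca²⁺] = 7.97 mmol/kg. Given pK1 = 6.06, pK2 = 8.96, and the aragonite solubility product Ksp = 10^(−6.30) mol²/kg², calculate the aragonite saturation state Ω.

α₂ = 1 / (1 + [H⁺]/K2 + [H⁺]²/(K1K2)) = 1 / (1 + 10^+1.70 + 10^+0.50)
   = 1 / (1 + 50.119 + 3.1623) = 1/54.281 = 0.01842
[CO3²⁻] = α₂ × DIC = 0.01842 × 4.40 = 0.08106 mmol/kg
Ksp = 10^(−6.30) = 5.012×10^-7
Ω = [Ca²⁺][CO3²⁻]/Ksp = (7.97×10^-3)(8.106×10^-5) / 5.012×10^-7 = 1.29

Ω = 1.29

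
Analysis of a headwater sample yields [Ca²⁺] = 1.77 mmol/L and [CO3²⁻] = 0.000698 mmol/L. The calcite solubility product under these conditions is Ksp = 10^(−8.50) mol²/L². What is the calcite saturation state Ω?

Ksp = 10^(−8.50) = 3.162×10^-9
Ω = [Ca²⁺][CO3²⁻]/Ksp = (1.77×10^-3)(0.000698×10^-3) / 3.162×10^-9 = 0.391

Ω = 0.391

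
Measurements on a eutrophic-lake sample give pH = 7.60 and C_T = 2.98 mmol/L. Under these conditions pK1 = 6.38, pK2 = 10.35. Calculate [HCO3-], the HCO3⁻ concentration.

α₁ = 1 / (1 + [H⁺]/K1 + K2/[H⁺]) = 1 / (1 + 10^-1.22 + 10^-2.75)
   = 1 / (1 + 0.060256 + 0.0017783) = 1/1.0620 = 0.9416
[HCO3⁻] = α₁ × DIC = 0.9416 × 2.98 = 2.81 mmol/L

[HCO3⁻] = 2.81 mmol/L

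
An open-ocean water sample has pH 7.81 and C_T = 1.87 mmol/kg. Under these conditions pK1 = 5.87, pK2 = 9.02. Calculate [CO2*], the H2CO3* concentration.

α₀ = 1 / (1 + K1/[H⁺] + K1K2/[H⁺]²) = 1 / (1 + 10^+1.94 + 10^+0.73)
   = 1 / (1 + 87.096 + 5.3703) = 1/93.467 = 0.01070
[CO2*] = α₀ × DIC = 0.01070 × 1.87 = 0.0200 mmol/kg

[CO2*] = 0.0200 mmol/kg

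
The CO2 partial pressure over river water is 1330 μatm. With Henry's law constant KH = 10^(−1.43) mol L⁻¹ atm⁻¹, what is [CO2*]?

KH = 10^(−1.43) = 3.715×10^-2 mol L⁻¹ atm⁻¹
[CO2*] = KH · pCO2 = 3.715×10^-2 × 1330×10^-6 atm = 4.94×10^-5 mol/L

[CO2*] = 49.4 μmol/L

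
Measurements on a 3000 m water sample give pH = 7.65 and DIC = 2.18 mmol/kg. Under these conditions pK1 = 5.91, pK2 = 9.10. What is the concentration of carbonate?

[CO3²⁻] = 0.0734 mmol/kg

α₂ = 1 / (1 + [H⁺]/K2 + [H⁺]²/(K1K2)) = 1 / (1 + 10^+1.45 + 10^-0.29)
   = 1 / (1 + 28.184 + 0.51286) = 1/29.697 = 0.03367
[CO3²⁻] = α₂ × DIC = 0.03367 × 2.18 = 0.0734 mmol/kg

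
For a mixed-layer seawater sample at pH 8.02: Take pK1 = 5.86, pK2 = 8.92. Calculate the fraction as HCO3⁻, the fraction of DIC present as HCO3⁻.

α₁ = 1 / (1 + [H⁺]/K1 + K2/[H⁺]) = 1 / (1 + 10^-2.16 + 10^-0.90)
   = 1 / (1 + 0.0069183 + 0.12589) = 1/1.1328 = 0.8828

α₁ = 0.883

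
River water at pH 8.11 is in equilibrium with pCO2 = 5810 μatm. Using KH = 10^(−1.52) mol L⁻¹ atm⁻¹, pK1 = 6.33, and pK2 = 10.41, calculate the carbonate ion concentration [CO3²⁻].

[CO3²⁻] = 0.0530 mmol/L

[CO2*] = KH · pCO2 = 10^(−1.52) × 5810×10^-6 = 1.755×10^-4 mol/L
α₀ = 1/(1 + K1/[H⁺] + K1K2/[H⁺]²) = 1/(1 + 10^+1.78 + 10^-0.52) = 0.01624
DIC = [CO2*]/α₀ = 1.755×10^-4 / 0.01624 = 10.80 mmol/L
[CO3²⁻] = α₂·DIC; α₂ = 0.004906, so [CO3²⁻] = 0.004906 × 10.80 = 0.0530 mmol/L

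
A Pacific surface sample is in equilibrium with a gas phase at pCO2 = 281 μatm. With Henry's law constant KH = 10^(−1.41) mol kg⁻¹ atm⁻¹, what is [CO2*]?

[CO2*] = 10.9 μmol/kg

KH = 10^(−1.41) = 3.890×10^-2 mol kg⁻¹ atm⁻¹
[CO2*] = KH · pCO2 = 3.890×10^-2 × 281×10^-6 atm = 1.09×10^-5 mol/kg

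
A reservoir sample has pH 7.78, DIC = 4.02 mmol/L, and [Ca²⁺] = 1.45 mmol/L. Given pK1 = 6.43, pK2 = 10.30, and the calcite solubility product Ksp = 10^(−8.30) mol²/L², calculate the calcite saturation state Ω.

Ω = 3.35

α₂ = 1 / (1 + [H⁺]/K2 + [H⁺]²/(K1K2)) = 1 / (1 + 10^+2.52 + 10^+1.17)
   = 1 / (1 + 331.13 + 14.791) = 1/346.92 = 0.002882
[CO3²⁻] = α₂ × DIC = 0.002882 × 4.02 = 0.01159 mmol/L = 11.59 μmol/L
Ksp = 10^(−8.30) = 5.012×10^-9
Ω = [Ca²⁺][CO3²⁻]/Ksp = (1.45×10^-3)(1.159×10^-5) / 5.012×10^-9 = 3.35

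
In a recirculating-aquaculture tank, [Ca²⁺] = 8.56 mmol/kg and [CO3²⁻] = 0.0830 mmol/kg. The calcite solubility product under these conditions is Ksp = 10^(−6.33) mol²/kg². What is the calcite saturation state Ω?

Ω = 1.52

Ksp = 10^(−6.33) = 4.677×10^-7
Ω = [Ca²⁺][CO3²⁻]/Ksp = (8.56×10^-3)(0.0830×10^-3) / 4.677×10^-7 = 1.52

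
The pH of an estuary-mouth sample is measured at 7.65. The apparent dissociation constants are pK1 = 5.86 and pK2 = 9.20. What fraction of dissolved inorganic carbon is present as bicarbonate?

α₁ = 1 / (1 + [H⁺]/K1 + K2/[H⁺]) = 1 / (1 + 10^-1.79 + 10^-1.55)
   = 1 / (1 + 0.016218 + 0.028184) = 1/1.0444 = 0.9575

α₁ = 0.957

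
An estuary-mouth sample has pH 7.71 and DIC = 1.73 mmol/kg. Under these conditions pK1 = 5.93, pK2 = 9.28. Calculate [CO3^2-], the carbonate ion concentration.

α₂ = 1 / (1 + [H⁺]/K2 + [H⁺]²/(K1K2)) = 1 / (1 + 10^+1.57 + 10^-0.21)
   = 1 / (1 + 37.154 + 0.61660) = 1/38.770 = 0.02579
[CO3²⁻] = α₂ × DIC = 0.02579 × 1.73 = 0.0446 mmol/kg

[CO3²⁻] = 0.0446 mmol/kg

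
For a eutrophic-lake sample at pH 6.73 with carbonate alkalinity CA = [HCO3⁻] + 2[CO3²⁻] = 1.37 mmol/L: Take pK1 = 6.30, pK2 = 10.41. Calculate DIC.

CA = [HCO3⁻] + 2[CO3²⁻] = (α₁ + 2α₂)·DIC
At pH 6.73: [H⁺]/K1 = 10^-0.43 = 0.37154, K2/[H⁺] = 10^-3.68 = 0.00020893
α₁ = 1/(1 + 0.37154 + 0.00020893) = 1/1.3717 = 0.7290; α₂ = α₁·K2/[H⁺] = 0.0001523
α₁ + 2α₂ = 0.7293
DIC = CA / (α₁ + 2α₂) = 1.37 / 0.7293 = 1.88 mmol/L

DIC = 1.88 mmol/L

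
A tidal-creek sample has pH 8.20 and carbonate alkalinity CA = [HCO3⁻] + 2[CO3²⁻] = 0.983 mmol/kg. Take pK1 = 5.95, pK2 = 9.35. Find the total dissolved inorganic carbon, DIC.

CA = [HCO3⁻] + 2[CO3²⁻] = (α₁ + 2α₂)·DIC
At pH 8.20: [H⁺]/K1 = 10^-2.25 = 0.0056234, K2/[H⁺] = 10^-1.15 = 0.070795
α₁ = 1/(1 + 0.0056234 + 0.070795) = 1/1.0764 = 0.9290; α₂ = α₁·K2/[H⁺] = 0.06577
α₁ + 2α₂ = 1.0605
DIC = CA / (α₁ + 2α₂) = 0.983 / 1.0605 = 0.927 mmol/kg

DIC = 0.927 mmol/kg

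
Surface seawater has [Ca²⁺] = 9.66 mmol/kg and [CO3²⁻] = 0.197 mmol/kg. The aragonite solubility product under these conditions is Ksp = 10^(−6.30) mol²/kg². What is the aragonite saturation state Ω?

Ω = 3.80

Ksp = 10^(−6.30) = 5.012×10^-7
Ω = [Ca²⁺][CO3²⁻]/Ksp = (9.66×10^-3)(0.197×10^-3) / 5.012×10^-7 = 3.80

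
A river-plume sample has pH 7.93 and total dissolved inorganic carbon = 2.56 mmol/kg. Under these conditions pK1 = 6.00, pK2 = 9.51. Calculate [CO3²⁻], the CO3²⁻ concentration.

α₂ = 1 / (1 + [H⁺]/K2 + [H⁺]²/(K1K2)) = 1 / (1 + 10^+1.58 + 10^-0.35)
   = 1 / (1 + 38.019 + 0.44668) = 1/39.466 = 0.02534
[CO3²⁻] = α₂ × DIC = 0.02534 × 2.56 = 0.0649 mmol/kg

[CO3²⁻] = 0.0649 mmol/kg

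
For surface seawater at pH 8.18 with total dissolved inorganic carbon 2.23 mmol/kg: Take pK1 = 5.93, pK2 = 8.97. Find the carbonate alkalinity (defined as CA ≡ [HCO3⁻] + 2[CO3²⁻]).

CA = 2.53 mmol/kg

CA = [HCO3⁻] + 2[CO3²⁻] = (α₁ + 2α₂)·DIC
At pH 8.18: [H⁺]/K1 = 10^-2.25 = 0.0056234, K2/[H⁺] = 10^-0.79 = 0.16218
α₁ = 1/(1 + 0.0056234 + 0.16218) = 1/1.1678 = 0.8563; α₂ = α₁·K2/[H⁺] = 0.1389
α₁ + 2α₂ = 1.1341
CA = 1.1341 × 2.23 = 2.53 mmol/kg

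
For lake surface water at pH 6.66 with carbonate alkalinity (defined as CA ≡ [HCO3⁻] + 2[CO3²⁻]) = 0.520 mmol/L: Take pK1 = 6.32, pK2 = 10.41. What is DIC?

CA = [HCO3⁻] + 2[CO3²⁻] = (α₁ + 2α₂)·DIC
At pH 6.66: [H⁺]/K1 = 10^-0.34 = 0.45709, K2/[H⁺] = 10^-3.75 = 0.00017783
α₁ = 1/(1 + 0.45709 + 0.00017783) = 1/1.4573 = 0.6862; α₂ = α₁·K2/[H⁺] = 0.0001220
α₁ + 2α₂ = 0.6865
DIC = CA / (α₁ + 2α₂) = 0.520 / 0.6865 = 0.758 mmol/L

DIC = 0.758 mmol/L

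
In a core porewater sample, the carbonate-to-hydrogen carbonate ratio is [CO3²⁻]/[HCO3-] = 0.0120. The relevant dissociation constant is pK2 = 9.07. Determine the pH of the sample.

From K2 = [H⁺][CO3²⁻]/[HCO3-]:  pH = pK2 + log₁₀([CO3²⁻]/[HCO3-])
log₁₀(0.0120) = -1.921
pH = 9.07 + (-1.921) = 7.15

pH = 7.15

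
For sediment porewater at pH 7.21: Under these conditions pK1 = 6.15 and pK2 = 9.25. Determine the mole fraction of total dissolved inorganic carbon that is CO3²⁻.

α₂ = 1 / (1 + [H⁺]/K2 + [H⁺]²/(K1K2)) = 1 / (1 + 10^+2.04 + 10^+0.98)
   = 1 / (1 + 109.65 + 9.5499) = 1/120.20 = 0.008320

α₂ = 0.00832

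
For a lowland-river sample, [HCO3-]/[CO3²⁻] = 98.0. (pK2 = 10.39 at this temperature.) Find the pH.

pH = 8.40

From K2 = [H⁺][CO3²⁻]/[HCO3-]:  pH = pK2 − log₁₀([HCO3-]/[CO3²⁻])
log₁₀(98.0) = +1.991
pH = 10.39 − (+1.991) = 8.40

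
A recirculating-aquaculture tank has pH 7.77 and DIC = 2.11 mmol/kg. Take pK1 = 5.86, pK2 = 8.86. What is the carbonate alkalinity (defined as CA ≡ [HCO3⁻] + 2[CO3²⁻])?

CA = [HCO3⁻] + 2[CO3²⁻] = (α₁ + 2α₂)·DIC
At pH 7.77: [H⁺]/K1 = 10^-1.91 = 0.012303, K2/[H⁺] = 10^-1.09 = 0.081283
α₁ = 1/(1 + 0.012303 + 0.081283) = 1/1.0936 = 0.9144; α₂ = α₁·K2/[H⁺] = 0.07433
α₁ + 2α₂ = 1.0631
CA = 1.0631 × 2.11 = 2.24 mmol/kg

CA = 2.24 mmol/kg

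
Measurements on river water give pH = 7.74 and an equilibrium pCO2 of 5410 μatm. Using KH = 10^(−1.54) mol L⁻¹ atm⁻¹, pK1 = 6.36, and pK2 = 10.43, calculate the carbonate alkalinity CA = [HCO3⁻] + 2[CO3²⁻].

CA = 3.76 mmol/L

[CO2*] = KH · pCO2 = 10^(−1.54) × 5410×10^-6 = 1.560×10^-4 mol/L
α₀ = 1/(1 + K1/[H⁺] + K1K2/[H⁺]²) = 1/(1 + 10^+1.38 + 10^-1.31) = 0.03994
DIC = [CO2*]/α₀ = 1.560×10^-4 / 0.03994 = 3.906 mmol/L
CA = (α₁ + 2α₂)·DIC = (0.9581 + 2×0.001956) × 3.906 = 3.76 mmol/L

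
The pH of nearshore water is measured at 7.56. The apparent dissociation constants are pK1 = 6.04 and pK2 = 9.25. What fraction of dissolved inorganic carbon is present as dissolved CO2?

α₀ = 0.0287

α₀ = 1 / (1 + K1/[H⁺] + K1K2/[H⁺]²) = 1 / (1 + 10^+1.52 + 10^-0.17)
   = 1 / (1 + 33.113 + 0.67608) = 1/34.789 = 0.02874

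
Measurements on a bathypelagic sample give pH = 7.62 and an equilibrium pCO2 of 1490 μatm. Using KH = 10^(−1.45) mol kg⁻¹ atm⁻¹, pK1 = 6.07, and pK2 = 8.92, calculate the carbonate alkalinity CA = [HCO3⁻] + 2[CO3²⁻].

[CO2*] = KH · pCO2 = 10^(−1.45) × 1490×10^-6 = 5.287×10^-5 mol/kg
α₀ = 1/(1 + K1/[H⁺] + K1K2/[H⁺]²) = 1/(1 + 10^+1.55 + 10^+0.25) = 0.02614
DIC = [CO2*]/α₀ = 5.287×10^-5 / 0.02614 = 2.023 mmol/kg
CA = (α₁ + 2α₂)·DIC = (0.9274 + 2×0.04648) × 2.023 = 2.06 mmol/kg

CA = 2.06 mmol/kg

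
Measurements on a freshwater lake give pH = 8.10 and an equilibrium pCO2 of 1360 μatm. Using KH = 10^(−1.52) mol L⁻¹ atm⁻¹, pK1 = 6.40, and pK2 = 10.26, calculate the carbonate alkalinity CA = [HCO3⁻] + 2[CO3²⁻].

CA = 2.09 mmol/L

[CO2*] = KH · pCO2 = 10^(−1.52) × 1360×10^-6 = 4.107×10^-5 mol/L
α₀ = 1/(1 + K1/[H⁺] + K1K2/[H⁺]²) = 1/(1 + 10^+1.70 + 10^-0.46) = 0.01943
DIC = [CO2*]/α₀ = 4.107×10^-5 / 0.01943 = 2.114 mmol/L
CA = (α₁ + 2α₂)·DIC = (0.9738 + 2×0.006737) × 2.114 = 2.09 mmol/L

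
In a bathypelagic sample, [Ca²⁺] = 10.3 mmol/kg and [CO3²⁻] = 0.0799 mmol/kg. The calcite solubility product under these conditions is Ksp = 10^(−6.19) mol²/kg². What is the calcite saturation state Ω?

Ksp = 10^(−6.19) = 6.457×10^-7
Ω = [Ca²⁺][CO3²⁻]/Ksp = (10.3×10^-3)(0.0799×10^-3) / 6.457×10^-7 = 1.27

Ω = 1.27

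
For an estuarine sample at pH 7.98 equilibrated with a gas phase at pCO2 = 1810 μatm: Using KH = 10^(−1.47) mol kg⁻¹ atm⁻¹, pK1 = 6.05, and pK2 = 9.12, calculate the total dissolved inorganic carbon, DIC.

[CO2*] = KH · pCO2 = 10^(−1.47) × 1810×10^-6 = 6.133×10^-5 mol/kg
α₀ = 1/(1 + K1/[H⁺] + K1K2/[H⁺]²) = 1/(1 + 10^+1.93 + 10^+0.79) = 0.01084
DIC = [CO2*]/α₀ = 6.133×10^-5 / 0.01084 = 5.66 mmol/kg

DIC = 5.66 mmol/kg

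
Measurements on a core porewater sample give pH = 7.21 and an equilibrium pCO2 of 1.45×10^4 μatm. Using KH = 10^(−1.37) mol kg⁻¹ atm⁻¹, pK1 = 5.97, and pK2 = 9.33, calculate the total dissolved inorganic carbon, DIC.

DIC = 11.4 mmol/kg

[CO2*] = KH · pCO2 = 10^(−1.37) × 1.45×10^4×10^-6 = 6.185×10^-4 mol/kg
α₀ = 1/(1 + K1/[H⁺] + K1K2/[H⁺]²) = 1/(1 + 10^+1.24 + 10^-0.88) = 0.05403
DIC = [CO2*]/α₀ = 6.185×10^-4 / 0.05403 = 11.4 mmol/kg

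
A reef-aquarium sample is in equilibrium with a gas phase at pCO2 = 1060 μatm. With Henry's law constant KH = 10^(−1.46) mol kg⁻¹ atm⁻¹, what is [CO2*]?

[CO2*] = 36.8 μmol/kg

KH = 10^(−1.46) = 3.467×10^-2 mol kg⁻¹ atm⁻¹
[CO2*] = KH · pCO2 = 3.467×10^-2 × 1060×10^-6 atm = 3.68×10^-5 mol/kg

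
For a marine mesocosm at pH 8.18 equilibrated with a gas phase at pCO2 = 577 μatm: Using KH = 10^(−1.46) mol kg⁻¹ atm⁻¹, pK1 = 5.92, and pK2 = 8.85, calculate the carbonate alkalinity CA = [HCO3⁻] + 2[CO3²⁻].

CA = 5.20 mmol/kg

[CO2*] = KH · pCO2 = 10^(−1.46) × 577×10^-6 = 2.001×10^-5 mol/kg
α₀ = 1/(1 + K1/[H⁺] + K1K2/[H⁺]²) = 1/(1 + 10^+2.26 + 10^+1.59) = 0.004507
DIC = [CO2*]/α₀ = 2.001×10^-5 / 0.004507 = 4.439 mmol/kg
CA = (α₁ + 2α₂)·DIC = (0.8201 + 2×0.1753) × 4.439 = 5.20 mmol/kg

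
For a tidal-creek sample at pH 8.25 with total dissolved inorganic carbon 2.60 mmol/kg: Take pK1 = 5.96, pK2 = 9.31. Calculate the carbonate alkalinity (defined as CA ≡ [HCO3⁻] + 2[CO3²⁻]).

CA = [HCO3⁻] + 2[CO3²⁻] = (α₁ + 2α₂)·DIC
At pH 8.25: [H⁺]/K1 = 10^-2.29 = 0.0051286, K2/[H⁺] = 10^-1.06 = 0.087096
α₁ = 1/(1 + 0.0051286 + 0.087096) = 1/1.0922 = 0.9156; α₂ = α₁·K2/[H⁺] = 0.07974
α₁ + 2α₂ = 1.0750
CA = 1.0750 × 2.60 = 2.80 mmol/kg

CA = 2.80 mmol/kg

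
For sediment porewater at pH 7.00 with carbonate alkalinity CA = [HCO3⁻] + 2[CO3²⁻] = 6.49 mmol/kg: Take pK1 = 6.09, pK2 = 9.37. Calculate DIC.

DIC = 7.25 mmol/kg

CA = [HCO3⁻] + 2[CO3²⁻] = (α₁ + 2α₂)·DIC
At pH 7.00: [H⁺]/K1 = 10^-0.91 = 0.12303, K2/[H⁺] = 10^-2.37 = 0.0042658
α₁ = 1/(1 + 0.12303 + 0.0042658) = 1/1.1273 = 0.8871; α₂ = α₁·K2/[H⁺] = 0.003784
α₁ + 2α₂ = 0.8946
DIC = CA / (α₁ + 2α₂) = 6.49 / 0.8946 = 7.25 mmol/kg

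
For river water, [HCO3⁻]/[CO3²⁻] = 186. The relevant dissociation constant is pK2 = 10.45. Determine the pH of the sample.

pH = 8.18

From K2 = [H⁺][CO3²⁻]/[HCO3⁻]:  pH = pK2 − log₁₀([HCO3⁻]/[CO3²⁻])
log₁₀(186) = +2.270
pH = 10.45 − (+2.270) = 8.18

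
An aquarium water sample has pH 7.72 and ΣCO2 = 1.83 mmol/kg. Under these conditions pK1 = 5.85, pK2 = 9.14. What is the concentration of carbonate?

α₂ = 1 / (1 + [H⁺]/K2 + [H⁺]²/(K1K2)) = 1 / (1 + 10^+1.42 + 10^-0.45)
   = 1 / (1 + 26.303 + 0.35481) = 1/27.657 = 0.03616
[CO3²⁻] = α₂ × DIC = 0.03616 × 1.83 = 0.0662 mmol/kg

[CO3²⁻] = 0.0662 mmol/kg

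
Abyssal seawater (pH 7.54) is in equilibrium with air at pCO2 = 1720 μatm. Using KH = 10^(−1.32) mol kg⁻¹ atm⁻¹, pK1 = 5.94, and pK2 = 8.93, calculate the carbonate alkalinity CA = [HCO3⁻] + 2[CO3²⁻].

CA = 3.54 mmol/kg

[CO2*] = KH · pCO2 = 10^(−1.32) × 1720×10^-6 = 8.232×10^-5 mol/kg
α₀ = 1/(1 + K1/[H⁺] + K1K2/[H⁺]²) = 1/(1 + 10^+1.60 + 10^+0.21) = 0.02357
DIC = [CO2*]/α₀ = 8.232×10^-5 / 0.02357 = 3.493 mmol/kg
CA = (α₁ + 2α₂)·DIC = (0.9382 + 2×0.03822) × 3.493 = 3.54 mmol/kg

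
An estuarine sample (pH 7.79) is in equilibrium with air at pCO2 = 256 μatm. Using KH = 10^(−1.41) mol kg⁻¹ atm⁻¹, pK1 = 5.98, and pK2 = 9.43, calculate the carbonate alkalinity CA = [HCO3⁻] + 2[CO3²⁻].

[CO2*] = KH · pCO2 = 10^(−1.41) × 256×10^-6 = 9.960×10^-6 mol/kg
α₀ = 1/(1 + K1/[H⁺] + K1K2/[H⁺]²) = 1/(1 + 10^+1.81 + 10^+0.17) = 0.01492
DIC = [CO2*]/α₀ = 9.960×10^-6 / 0.01492 = 0.6677 mmol/kg
CA = (α₁ + 2α₂)·DIC = (0.9630 + 2×0.02206) × 0.6677 = 0.673 mmol/kg

CA = 0.673 mmol/kg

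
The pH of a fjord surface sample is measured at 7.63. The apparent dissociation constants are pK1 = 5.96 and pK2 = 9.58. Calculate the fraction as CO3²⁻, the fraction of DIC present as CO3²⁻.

α₂ = 1 / (1 + [H⁺]/K2 + [H⁺]²/(K1K2)) = 1 / (1 + 10^+1.95 + 10^+0.28)
   = 1 / (1 + 89.125 + 1.9055) = 1/92.031 = 0.01087

α₂ = 0.0109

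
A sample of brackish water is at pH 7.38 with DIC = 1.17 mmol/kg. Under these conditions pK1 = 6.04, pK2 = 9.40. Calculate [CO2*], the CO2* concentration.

[CO2*] = 0.0507 mmol/kg

α₀ = 1 / (1 + K1/[H⁺] + K1K2/[H⁺]²) = 1 / (1 + 10^+1.34 + 10^-0.68)
   = 1 / (1 + 21.878 + 0.20893) = 1/23.087 = 0.04332
[CO2*] = α₀ × DIC = 0.04332 × 1.17 = 0.0507 mmol/kg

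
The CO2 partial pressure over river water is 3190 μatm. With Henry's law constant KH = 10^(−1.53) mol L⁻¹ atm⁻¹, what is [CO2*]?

[CO2*] = 94.1 μmol/L

KH = 10^(−1.53) = 2.951×10^-2 mol L⁻¹ atm⁻¹
[CO2*] = KH · pCO2 = 2.951×10^-2 × 3190×10^-6 atm = 9.41×10^-5 mol/L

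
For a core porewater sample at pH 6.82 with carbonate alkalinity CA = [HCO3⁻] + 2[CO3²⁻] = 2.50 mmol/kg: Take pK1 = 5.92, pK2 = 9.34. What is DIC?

CA = [HCO3⁻] + 2[CO3²⁻] = (α₁ + 2α₂)·DIC
At pH 6.82: [H⁺]/K1 = 10^-0.90 = 0.12589, K2/[H⁺] = 10^-2.52 = 0.0030200
α₁ = 1/(1 + 0.12589 + 0.0030200) = 1/1.1289 = 0.8858; α₂ = α₁·K2/[H⁺] = 0.002675
α₁ + 2α₂ = 0.8912
DIC = CA / (α₁ + 2α₂) = 2.50 / 0.8912 = 2.81 mmol/kg

DIC = 2.81 mmol/kg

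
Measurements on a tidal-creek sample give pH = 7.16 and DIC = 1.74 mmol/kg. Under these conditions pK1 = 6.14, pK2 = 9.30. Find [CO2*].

α₀ = 1 / (1 + K1/[H⁺] + K1K2/[H⁺]²) = 1 / (1 + 10^+1.02 + 10^-1.12)
   = 1 / (1 + 10.471 + 0.075858) = 1/11.547 = 0.08660
[CO2*] = α₀ × DIC = 0.08660 × 1.74 = 0.151 mmol/kg

[CO2*] = 0.151 mmol/kg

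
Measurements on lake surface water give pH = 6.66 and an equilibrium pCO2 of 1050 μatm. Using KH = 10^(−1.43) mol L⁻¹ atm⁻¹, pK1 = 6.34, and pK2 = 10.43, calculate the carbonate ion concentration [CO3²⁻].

[CO3²⁻] = 0.0138 μmol/L

[CO2*] = KH · pCO2 = 10^(−1.43) × 1050×10^-6 = 3.901×10^-5 mol/L
α₀ = 1/(1 + K1/[H⁺] + K1K2/[H⁺]²) = 1/(1 + 10^+0.32 + 10^-3.45) = 0.3237
DIC = [CO2*]/α₀ = 3.901×10^-5 / 0.3237 = 0.1205 mmol/L
[CO3²⁻] = α₂·DIC; α₂ = 0.0001148, so [CO3²⁻] = 0.0001148 × 0.1205 = 1.38×10^-5 mmol/L = 0.0138 μmol/L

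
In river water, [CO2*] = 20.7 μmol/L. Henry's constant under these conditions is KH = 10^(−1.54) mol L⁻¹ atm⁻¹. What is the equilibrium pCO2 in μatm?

KH = 10^(−1.54) = 2.884×10^-2 mol L⁻¹ atm⁻¹
pCO2 = [CO2*]/KH = 20.7×10^-6 / 2.884×10^-2 = 7.18×10^-4 atm = 718 μatm

pCO2 = 718 μatm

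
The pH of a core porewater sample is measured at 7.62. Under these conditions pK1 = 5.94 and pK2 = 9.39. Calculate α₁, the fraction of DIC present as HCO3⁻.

α₁ = 0.964

α₁ = 1 / (1 + [H⁺]/K1 + K2/[H⁺]) = 1 / (1 + 10^-1.68 + 10^-1.77)
   = 1 / (1 + 0.020893 + 0.016982) = 1/1.0379 = 0.9635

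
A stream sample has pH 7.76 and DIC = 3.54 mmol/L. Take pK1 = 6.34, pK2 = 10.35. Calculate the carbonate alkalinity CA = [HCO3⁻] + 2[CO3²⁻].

CA = [HCO3⁻] + 2[CO3²⁻] = (α₁ + 2α₂)·DIC
At pH 7.76: [H⁺]/K1 = 10^-1.42 = 0.038019, K2/[H⁺] = 10^-2.59 = 0.0025704
α₁ = 1/(1 + 0.038019 + 0.0025704) = 1/1.0406 = 0.9610; α₂ = α₁·K2/[H⁺] = 0.002470
α₁ + 2α₂ = 0.9659
CA = 0.9659 × 3.54 = 3.42 mmol/L

CA = 3.42 mmol/L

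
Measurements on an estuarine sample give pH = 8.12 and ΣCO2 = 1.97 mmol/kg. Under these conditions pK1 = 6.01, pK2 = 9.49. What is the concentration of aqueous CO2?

α₀ = 1 / (1 + K1/[H⁺] + K1K2/[H⁺]²) = 1 / (1 + 10^+2.11 + 10^+0.74)
   = 1 / (1 + 128.82 + 5.4954) = 1/135.32 = 0.007390
[CO2*] = α₀ × DIC = 0.007390 × 1.97 = 0.0146 mmol/kg = 14.6 μmol/kg

[CO2*] = 14.6 μmol/kg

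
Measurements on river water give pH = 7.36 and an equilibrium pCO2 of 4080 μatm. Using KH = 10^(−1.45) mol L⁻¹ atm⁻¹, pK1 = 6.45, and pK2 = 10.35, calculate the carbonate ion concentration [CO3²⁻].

[CO3²⁻] = 1.20 μmol/L

[CO2*] = KH · pCO2 = 10^(−1.45) × 4080×10^-6 = 1.448×10^-4 mol/L
α₀ = 1/(1 + K1/[H⁺] + K1K2/[H⁺]²) = 1/(1 + 10^+0.91 + 10^-2.08) = 0.1094
DIC = [CO2*]/α₀ = 1.448×10^-4 / 0.1094 = 1.323 mmol/L
[CO3²⁻] = α₂·DIC; α₂ = 0.0009104, so [CO3²⁻] = 0.0009104 × 1.323 = 0.00120 mmol/L = 1.20 μmol/L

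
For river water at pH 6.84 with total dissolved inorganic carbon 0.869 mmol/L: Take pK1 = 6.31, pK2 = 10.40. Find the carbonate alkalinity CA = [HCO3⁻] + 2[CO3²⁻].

CA = 0.671 mmol/L

CA = [HCO3⁻] + 2[CO3²⁻] = (α₁ + 2α₂)·DIC
At pH 6.84: [H⁺]/K1 = 10^-0.53 = 0.29512, K2/[H⁺] = 10^-3.56 = 0.00027542
α₁ = 1/(1 + 0.29512 + 0.00027542) = 1/1.2954 = 0.7720; α₂ = α₁·K2/[H⁺] = 0.0002126
α₁ + 2α₂ = 0.7724
CA = 0.7724 × 0.869 = 0.671 mmol/L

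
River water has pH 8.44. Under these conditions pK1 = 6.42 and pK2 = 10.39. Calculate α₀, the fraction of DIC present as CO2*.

α₀ = 0.00936

α₀ = 1 / (1 + K1/[H⁺] + K1K2/[H⁺]²) = 1 / (1 + 10^+2.02 + 10^+0.07)
   = 1 / (1 + 104.71 + 1.1749) = 1/106.89 = 0.009356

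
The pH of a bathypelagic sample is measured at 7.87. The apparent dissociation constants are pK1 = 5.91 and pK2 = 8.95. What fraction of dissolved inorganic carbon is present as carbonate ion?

α₂ = 1 / (1 + [H⁺]/K2 + [H⁺]²/(K1K2)) = 1 / (1 + 10^+1.08 + 10^-0.88)
   = 1 / (1 + 12.023 + 0.13183) = 1/13.154 = 0.07602

α₂ = 0.0760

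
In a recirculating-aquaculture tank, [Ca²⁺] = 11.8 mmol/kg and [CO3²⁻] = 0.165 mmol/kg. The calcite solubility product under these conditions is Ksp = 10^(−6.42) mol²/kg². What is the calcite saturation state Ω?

Ω = 5.12

Ksp = 10^(−6.42) = 3.802×10^-7
Ω = [Ca²⁺][CO3²⁻]/Ksp = (11.8×10^-3)(0.165×10^-3) / 3.802×10^-7 = 5.12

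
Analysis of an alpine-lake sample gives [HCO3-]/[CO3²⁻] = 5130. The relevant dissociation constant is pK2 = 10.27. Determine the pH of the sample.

From K2 = [H⁺][CO3²⁻]/[HCO3-]:  pH = pK2 − log₁₀([HCO3-]/[CO3²⁻])
log₁₀(5130) = +3.710
pH = 10.27 − (+3.710) = 6.56

pH = 6.56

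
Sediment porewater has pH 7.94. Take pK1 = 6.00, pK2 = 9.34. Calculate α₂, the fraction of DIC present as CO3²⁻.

α₂ = 0.0379

α₂ = 1 / (1 + [H⁺]/K2 + [H⁺]²/(K1K2)) = 1 / (1 + 10^+1.40 + 10^-0.54)
   = 1 / (1 + 25.119 + 0.28840) = 1/26.407 = 0.03787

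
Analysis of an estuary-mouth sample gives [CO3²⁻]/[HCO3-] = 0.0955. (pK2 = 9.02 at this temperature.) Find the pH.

pH = 8.00

From K2 = [H⁺][CO3²⁻]/[HCO3-]:  pH = pK2 + log₁₀([CO3²⁻]/[HCO3-])
log₁₀(0.0955) = -1.020
pH = 9.02 + (-1.020) = 8.00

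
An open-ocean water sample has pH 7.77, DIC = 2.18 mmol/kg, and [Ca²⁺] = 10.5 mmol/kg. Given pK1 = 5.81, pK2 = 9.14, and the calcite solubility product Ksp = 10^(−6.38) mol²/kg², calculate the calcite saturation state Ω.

Ω = 2.22

α₂ = 1 / (1 + [H⁺]/K2 + [H⁺]²/(K1K2)) = 1 / (1 + 10^+1.37 + 10^-0.59)
   = 1 / (1 + 23.442 + 0.25704) = 1/24.699 = 0.04049
[CO3²⁻] = α₂ × DIC = 0.04049 × 2.18 = 0.08826 mmol/kg
Ksp = 10^(−6.38) = 4.169×10^-7
Ω = [Ca²⁺][CO3²⁻]/Ksp = (10.5×10^-3)(8.826×10^-5) / 4.169×10^-7 = 2.22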